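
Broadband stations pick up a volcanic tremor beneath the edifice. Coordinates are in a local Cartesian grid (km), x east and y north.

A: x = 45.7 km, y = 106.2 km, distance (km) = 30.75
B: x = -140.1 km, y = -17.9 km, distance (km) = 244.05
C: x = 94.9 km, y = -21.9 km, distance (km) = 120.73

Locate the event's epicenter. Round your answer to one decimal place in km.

(75.1, 97.2)

Circle about each station: (x − 45.7)² + (y − 106.2)² = 30.75²; (x + 140.1)² + (y + 17.9)² = 244.05²; (x − 94.9)² + (y + 21.9)² = 120.73².
Subtracting pairs of circle equations eliminates x²+y² and gives linear equations (the radical axes):
-371.6 x − 248.2 y = -52033.35
98.4 x − 256.2 y = -17511.48
Solving the 2×2 system: x ≈ 75.1, y ≈ 97.2 km.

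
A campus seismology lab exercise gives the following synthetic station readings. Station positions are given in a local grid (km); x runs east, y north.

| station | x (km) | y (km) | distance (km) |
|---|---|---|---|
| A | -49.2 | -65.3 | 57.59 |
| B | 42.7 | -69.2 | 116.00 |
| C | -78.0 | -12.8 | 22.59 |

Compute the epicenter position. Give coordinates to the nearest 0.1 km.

Circle about each station: (x + 49.2)² + (y + 65.3)² = 57.59²; (x − 42.7)² + (y + 69.2)² = 116.00²; (x + 78.0)² + (y + 12.8)² = 22.59².
Subtracting pairs of circle equations eliminates x²+y² and gives linear equations (the radical axes):
183.8 x − 7.8 y = -10212.19
-57.6 x + 105.0 y = 2369.41
Solving the 2×2 system: x ≈ -55.9, y ≈ -8.1 km.

(-55.9, -8.1)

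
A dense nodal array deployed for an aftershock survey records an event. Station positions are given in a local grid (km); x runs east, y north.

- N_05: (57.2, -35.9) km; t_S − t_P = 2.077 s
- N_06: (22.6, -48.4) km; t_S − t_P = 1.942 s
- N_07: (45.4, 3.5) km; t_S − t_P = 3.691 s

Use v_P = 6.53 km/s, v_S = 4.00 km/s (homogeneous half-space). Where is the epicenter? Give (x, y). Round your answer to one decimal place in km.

Distance from S−P lag: d = Δt · v_P v_S / (v_P − v_S) = Δt · (6.53·4.00)/(6.53−4.00) ≈ 10.3241·Δt.
So d_N_05 = 21.44, d_N_06 = 20.05, d_N_07 = 38.11 km.
Circle about each station: (x − 57.2)² + (y + 35.9)² = 21.44²; (x − 22.6)² + (y + 48.4)² = 20.05²; (x − 45.4)² + (y − 3.5)² = 38.11².
Subtracting the N_05 equation from the N_06 and N_07 equations removes the quadratic terms:
-69.2 x − 25.0 y = -1649.66
-23.6 x + 78.8 y = -3479.94
Solving the 2×2 system: x ≈ 35.9, y ≈ -33.4 km.
Check against N_05 (with the unrounded x, y): √((x − 57.2)²+(y + 35.9)²) = 21.44 ≈ 21.44 km. ✓

x ≈ 35.9 km, y ≈ -33.4 km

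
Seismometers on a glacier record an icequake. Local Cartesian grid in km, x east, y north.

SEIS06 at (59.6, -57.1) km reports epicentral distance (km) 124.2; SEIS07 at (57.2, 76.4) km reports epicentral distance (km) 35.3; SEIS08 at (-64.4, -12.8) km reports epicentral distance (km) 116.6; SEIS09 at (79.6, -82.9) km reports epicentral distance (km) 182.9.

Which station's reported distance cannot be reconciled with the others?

SEIS09

Solve using three stations at a time. Using SEIS06, SEIS07, SEIS08 (subtract circle equations pairwise → linear system) gives (x, y) ≈ (24.9, 62.2).
Distances from that point to each station vs reported:
  SEIS06: calculated 124.2 vs reported 124.2 → residual 0.0 km
  SEIS07: calculated 35.3 vs reported 35.3 → residual 0.0 km
  SEIS08: calculated 116.6 vs reported 116.6 → residual 0.0 km
  SEIS09: calculated 155.0 vs reported 182.9 → residual 27.9 km
SEIS06, SEIS07, SEIS08 are mutually consistent (residuals ≈ 0); SEIS09 is off by 27.9 km.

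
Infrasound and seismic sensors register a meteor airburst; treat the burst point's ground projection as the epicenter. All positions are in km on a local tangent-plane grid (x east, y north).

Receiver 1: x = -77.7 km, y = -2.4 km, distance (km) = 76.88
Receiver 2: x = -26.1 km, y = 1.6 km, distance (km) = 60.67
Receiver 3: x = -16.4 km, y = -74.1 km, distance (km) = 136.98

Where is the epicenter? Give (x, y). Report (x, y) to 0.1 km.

Circle about each station: (x + 77.7)² + (y + 2.4)² = 76.88²; (x + 26.1)² + (y − 1.6)² = 60.67²; (x + 16.4)² + (y + 74.1)² = 136.98².
Subtracting pairs of circle equations eliminates x²+y² and gives linear equations (the radical axes):
103.2 x + 8.0 y = -3129.59
122.6 x − 143.4 y = -13136.27
Solving the 2×2 system: x ≈ -35.1, y ≈ 61.6 km.

-35.1 km east, 61.6 km north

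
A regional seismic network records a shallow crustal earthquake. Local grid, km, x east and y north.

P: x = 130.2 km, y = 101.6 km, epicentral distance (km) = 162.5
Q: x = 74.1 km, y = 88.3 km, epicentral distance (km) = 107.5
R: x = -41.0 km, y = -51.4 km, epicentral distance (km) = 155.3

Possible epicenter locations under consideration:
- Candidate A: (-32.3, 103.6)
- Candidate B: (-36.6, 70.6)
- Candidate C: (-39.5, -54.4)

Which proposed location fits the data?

For each candidate, compare |candidate − station| to the reported distance:
Candidate A: residuals P 0.0, Q 0.0, R 0.1 → max 0.1 km
Candidate B: residuals P 7.2, Q 4.6, R 33.2 → max 33.2 km
Candidate C: residuals P 68.0, Q 74.9, R 151.9 → max 151.9 km
Only Candidate A has all residuals ≈ 0.

Candidate A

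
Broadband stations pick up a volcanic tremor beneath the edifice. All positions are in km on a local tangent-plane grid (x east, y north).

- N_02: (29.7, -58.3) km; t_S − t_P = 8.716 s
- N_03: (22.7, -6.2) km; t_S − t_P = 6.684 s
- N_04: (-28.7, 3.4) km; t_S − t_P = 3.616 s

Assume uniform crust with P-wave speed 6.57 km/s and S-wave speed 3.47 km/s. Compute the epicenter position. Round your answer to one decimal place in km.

x ≈ -23.6 km, y ≈ -22.7 km

Distance from S−P lag: d = Δt · v_P v_S / (v_P − v_S) = Δt · (6.57·3.47)/(6.57−3.47) ≈ 7.3542·Δt.
So d_N_02 = 64.10, d_N_03 = 49.16, d_N_04 = 26.59 km.
Circle about each station: (x − 29.7)² + (y + 58.3)² = 64.10²; (x − 22.7)² + (y + 6.2)² = 49.16²; (x + 28.7)² + (y − 3.4)² = 26.59².
Subtracting the N_02 equation from the N_03 and N_04 equations removes the quadratic terms:
-14.0 x + 104.2 y = -2035.15
-116.8 x + 123.4 y = -43.95
Solving the 2×2 system: x ≈ -23.6, y ≈ -22.7 km.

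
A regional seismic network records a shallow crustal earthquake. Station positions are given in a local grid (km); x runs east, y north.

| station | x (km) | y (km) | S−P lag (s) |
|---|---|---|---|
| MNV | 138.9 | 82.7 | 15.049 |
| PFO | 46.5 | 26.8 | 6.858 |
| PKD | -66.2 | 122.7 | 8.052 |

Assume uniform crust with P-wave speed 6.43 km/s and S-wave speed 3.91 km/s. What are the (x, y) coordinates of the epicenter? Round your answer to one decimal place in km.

Distance from S−P lag: d = Δt · v_P v_S / (v_P − v_S) = Δt · (6.43·3.91)/(6.43−3.91) ≈ 9.9767·Δt.
So d_MNV = 150.14, d_PFO = 68.42, d_PKD = 80.33 km.
Circle about each station: (x − 138.9)² + (y − 82.7)² = 150.14²; (x − 46.5)² + (y − 26.8)² = 68.42²; (x + 66.2)² + (y − 122.7)² = 80.33².
Subtracting pairs of circle equations eliminates x²+y² and gives linear equations (the radical axes):
-184.8 x − 111.8 y = -5391.29
-410.2 x + 80.0 y = 9394.34
Solving the 2×2 system: x ≈ -10.2, y ≈ 65.1 km.
Check against MNV (with the unrounded x, y): √((x − 138.9)²+(y − 82.7)²) = 150.14 ≈ 150.14 km. ✓

(-10.2, 65.1)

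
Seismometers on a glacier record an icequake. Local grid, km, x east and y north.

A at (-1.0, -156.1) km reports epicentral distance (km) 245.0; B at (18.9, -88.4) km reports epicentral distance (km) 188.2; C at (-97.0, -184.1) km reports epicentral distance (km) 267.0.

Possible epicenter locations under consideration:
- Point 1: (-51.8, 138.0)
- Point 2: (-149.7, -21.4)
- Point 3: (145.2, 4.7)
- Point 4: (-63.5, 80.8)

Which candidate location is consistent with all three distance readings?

Point 4

For each candidate, compare |candidate − station| to the reported distance:
Point 1: residuals A 53.5, B 49.0, C 58.3 → max 58.3 km
Point 2: residuals A 44.4, B 6.8, C 96.0 → max 96.0 km
Point 3: residuals A 27.7, B 31.3, C 40.1 → max 40.1 km
Point 4: residuals A 0.0, B 0.0, C 0.0 → max 0.0 km
Only Point 4 has all residuals ≈ 0.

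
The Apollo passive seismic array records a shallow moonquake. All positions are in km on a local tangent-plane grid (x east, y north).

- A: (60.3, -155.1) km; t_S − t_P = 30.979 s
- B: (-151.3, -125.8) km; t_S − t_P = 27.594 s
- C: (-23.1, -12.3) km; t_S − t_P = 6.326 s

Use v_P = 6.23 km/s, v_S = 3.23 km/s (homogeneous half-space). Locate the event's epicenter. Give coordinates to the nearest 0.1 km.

x ≈ -43.7 km, y ≈ 24.8 km

Distance from S−P lag: d = Δt · v_P v_S / (v_P − v_S) = Δt · (6.23·3.23)/(6.23−3.23) ≈ 6.7076·Δt.
So d_A = 207.80, d_B = 185.09, d_C = 42.43 km.
Circle about each station: (x − 60.3)² + (y + 155.1)² = 207.80²; (x + 151.3)² + (y + 125.8)² = 185.09²; (x + 23.1)² + (y + 12.3)² = 42.43².
Subtracting pairs of circle equations eliminates x²+y² and gives linear equations (the radical axes):
-423.2 x + 58.6 y = 19947.76
-166.8 x + 285.6 y = 14373.34
Solving the 2×2 system: x ≈ -43.7, y ≈ 24.8 km.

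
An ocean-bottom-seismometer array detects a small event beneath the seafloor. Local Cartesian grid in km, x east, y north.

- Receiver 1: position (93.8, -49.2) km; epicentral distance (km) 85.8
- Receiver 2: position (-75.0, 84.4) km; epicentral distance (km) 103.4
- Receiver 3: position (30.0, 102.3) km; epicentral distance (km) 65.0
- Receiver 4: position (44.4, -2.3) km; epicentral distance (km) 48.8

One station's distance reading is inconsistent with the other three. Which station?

Solve using three stations at a time. Using Receiver 2, Receiver 3, Receiver 4 (subtract circle equations pairwise → linear system) gives (x, y) ≈ (17.6, 38.5).
Distances from that point to each station vs reported:
  Receiver 1: calculated 116.1 vs reported 85.8 → residual 30.3 km
  Receiver 2: calculated 103.4 vs reported 103.4 → residual 0.0 km
  Receiver 3: calculated 65.0 vs reported 65.0 → residual 0.0 km
  Receiver 4: calculated 48.8 vs reported 48.8 → residual 0.0 km
Receiver 2, Receiver 3, Receiver 4 are mutually consistent (residuals ≈ 0); Receiver 1 is off by 30.3 km.

Receiver 1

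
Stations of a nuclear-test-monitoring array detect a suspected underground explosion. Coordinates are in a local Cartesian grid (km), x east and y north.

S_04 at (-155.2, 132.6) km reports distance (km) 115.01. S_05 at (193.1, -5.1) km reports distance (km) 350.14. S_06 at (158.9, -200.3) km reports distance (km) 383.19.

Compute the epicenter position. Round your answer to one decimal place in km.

x ≈ -156.3 km, y ≈ 17.6 km

Circle about each station: (x + 155.2)² + (y − 132.6)² = 115.01²; (x − 193.1)² + (y + 5.1)² = 350.14²; (x − 158.9)² + (y + 200.3)² = 383.19².
Subtracting the S_04 equation from the S_05 and S_06 equations removes the quadratic terms:
696.6 x − 275.4 y = -113726.90
628.2 x − 665.8 y = -109907.78
Solving the 2×2 system: x ≈ -156.3, y ≈ 17.6 km.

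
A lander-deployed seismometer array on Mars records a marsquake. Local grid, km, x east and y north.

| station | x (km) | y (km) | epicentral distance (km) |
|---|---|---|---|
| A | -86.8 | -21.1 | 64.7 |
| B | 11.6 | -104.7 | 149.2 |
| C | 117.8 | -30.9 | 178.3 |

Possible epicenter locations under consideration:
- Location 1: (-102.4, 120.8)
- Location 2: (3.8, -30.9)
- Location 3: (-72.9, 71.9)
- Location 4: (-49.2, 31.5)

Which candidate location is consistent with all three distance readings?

For each candidate, compare |candidate − station| to the reported distance:
Location 1: residuals A 78.1, B 103.5, C 89.1 → max 103.5 km
Location 2: residuals A 26.4, B 75.0, C 64.3 → max 75.0 km
Location 3: residuals A 29.3, B 46.6, C 38.3 → max 46.6 km
Location 4: residuals A 0.0, B 0.0, C 0.0 → max 0.0 km
Only Location 4 has all residuals ≈ 0.

Location 4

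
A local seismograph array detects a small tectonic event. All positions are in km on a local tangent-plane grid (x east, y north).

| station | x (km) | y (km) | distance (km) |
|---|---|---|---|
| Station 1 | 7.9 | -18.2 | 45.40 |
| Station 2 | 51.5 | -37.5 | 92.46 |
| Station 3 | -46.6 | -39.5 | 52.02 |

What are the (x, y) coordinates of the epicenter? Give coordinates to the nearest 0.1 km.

Circle about each station: (x − 7.9)² + (y + 18.2)² = 45.40²; (x − 51.5)² + (y + 37.5)² = 92.46²; (x + 46.6)² + (y + 39.5)² = 52.02².
Subtracting the Station 1 equation from the Station 2 and Station 3 equations removes the quadratic terms:
87.2 x − 38.6 y = -2822.84
-109.0 x − 42.6 y = 2693.24
Solving the 2×2 system: x ≈ -28.3, y ≈ 9.2 km.
Check against Station 1 (with the unrounded x, y): √((x − 7.9)²+(y + 18.2)²) = 45.40 ≈ 45.40 km. ✓

-28.3 km east, 9.2 km north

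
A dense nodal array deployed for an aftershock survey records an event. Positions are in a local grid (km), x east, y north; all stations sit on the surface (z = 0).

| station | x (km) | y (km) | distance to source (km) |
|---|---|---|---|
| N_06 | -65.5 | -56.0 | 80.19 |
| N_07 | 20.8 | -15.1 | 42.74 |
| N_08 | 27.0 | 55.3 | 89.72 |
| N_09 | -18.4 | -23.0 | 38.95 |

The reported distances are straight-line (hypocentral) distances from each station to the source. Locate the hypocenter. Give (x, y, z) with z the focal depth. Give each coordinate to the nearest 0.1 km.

x ≈ -2.2 km, y ≈ -21.8 km, depth ≈ 35.4 km

Each station gives a sphere (x−x_i)² + (y−y_i)² + z² = d_i² (stations at z=0).
Subtracting the N_06 sphere from N_07 and N_08: z² cancels, leaving linear equations in x and y:
172.6 x + 81.8 y = -2161.87
185.0 x + 222.6 y = -5258.40
Solving: x ≈ -2.194, y ≈ -21.799 km (keep extra digits for the depth step; rounded: -2.2, -21.8).
Then from the N_06 sphere: z² = 80.19² − (x + 65.5)² − (y + 56.0)² with x = -2.194, y = -21.799, so z ≈ 35.399 ≈ 35.4 km.
Check against N_09 (with the unrounded solution): distance 38.95 ≈ 38.95 km. ✓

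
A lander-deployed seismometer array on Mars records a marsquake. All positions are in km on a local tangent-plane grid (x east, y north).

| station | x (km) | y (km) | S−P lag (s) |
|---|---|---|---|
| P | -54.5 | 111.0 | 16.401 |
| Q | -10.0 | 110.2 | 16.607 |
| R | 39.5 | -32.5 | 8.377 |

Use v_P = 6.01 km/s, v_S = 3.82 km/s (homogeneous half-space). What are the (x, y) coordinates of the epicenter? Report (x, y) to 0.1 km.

x ≈ -43.7 km, y ≈ -60.6 km

Distance from S−P lag: d = Δt · v_P v_S / (v_P − v_S) = Δt · (6.01·3.82)/(6.01−3.82) ≈ 10.4832·Δt.
So d_P = 171.93, d_Q = 174.09, d_R = 87.82 km.
Circle about each station: (x + 54.5)² + (y − 111.0)² = 171.93²; (x + 10.0)² + (y − 110.2)² = 174.09²; (x − 39.5)² + (y + 32.5)² = 87.82².
Subtracting the P equation from the Q and R equations removes the quadratic terms:
89.0 x − 1.6 y = -3794.61
188.0 x − 287.0 y = 9172.82
Solving the 2×2 system: x ≈ -43.7, y ≈ -60.6 km.
Check against P (with the unrounded x, y): √((x + 54.5)²+(y − 111.0)²) = 171.94 ≈ 171.93 km. ✓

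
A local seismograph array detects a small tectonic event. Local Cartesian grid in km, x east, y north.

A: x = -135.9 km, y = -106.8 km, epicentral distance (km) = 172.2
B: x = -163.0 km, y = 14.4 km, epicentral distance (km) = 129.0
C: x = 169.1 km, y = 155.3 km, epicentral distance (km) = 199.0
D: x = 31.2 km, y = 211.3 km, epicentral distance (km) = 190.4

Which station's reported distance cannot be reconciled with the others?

C

Solve using three stations at a time. Using A, B, D (subtract circle equations pairwise → linear system) gives (x, y) ≈ (-35.4, 33.0).
Distances from that point to each station vs reported:
  A: calculated 172.2 vs reported 172.2 → residual 0.0 km
  B: calculated 128.9 vs reported 129.0 → residual 0.1 km
  C: calculated 238.3 vs reported 199.0 → residual 39.3 km
  D: calculated 190.4 vs reported 190.4 → residual 0.0 km
A, B, D are mutually consistent (residuals ≈ 0); C is off by 39.3 km.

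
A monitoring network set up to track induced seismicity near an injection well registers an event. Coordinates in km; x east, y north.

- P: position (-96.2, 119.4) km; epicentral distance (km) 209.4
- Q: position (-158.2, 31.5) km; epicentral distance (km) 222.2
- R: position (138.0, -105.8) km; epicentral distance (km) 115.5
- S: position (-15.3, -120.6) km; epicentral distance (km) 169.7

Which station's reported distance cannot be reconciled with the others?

Solve using three stations at a time. Using P, Q, R (subtract circle equations pairwise → linear system) gives (x, y) ≈ (57.2, -23.2).
Distances from that point to each station vs reported:
  P: calculated 209.4 vs reported 209.4 → residual 0.0 km
  Q: calculated 222.2 vs reported 222.2 → residual 0.0 km
  R: calculated 115.6 vs reported 115.5 → residual 0.1 km
  S: calculated 121.4 vs reported 169.7 → residual 48.3 km
P, Q, R are mutually consistent (residuals ≈ 0); S is off by 48.3 km.

S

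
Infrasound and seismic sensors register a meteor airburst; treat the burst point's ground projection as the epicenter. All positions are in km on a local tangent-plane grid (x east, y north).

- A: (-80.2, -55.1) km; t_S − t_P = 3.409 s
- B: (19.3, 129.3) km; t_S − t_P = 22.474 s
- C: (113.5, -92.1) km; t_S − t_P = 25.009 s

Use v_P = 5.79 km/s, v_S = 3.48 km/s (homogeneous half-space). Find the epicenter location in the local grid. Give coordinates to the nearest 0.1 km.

(-95.5, -29.6)

Distance from S−P lag: d = Δt · v_P v_S / (v_P − v_S) = Δt · (5.79·3.48)/(5.79−3.48) ≈ 8.7226·Δt.
So d_A = 29.74, d_B = 196.03, d_C = 218.14 km.
Circle about each station: (x + 80.2)² + (y + 55.1)² = 29.74²; (x − 19.3)² + (y − 129.3)² = 196.03²; (x − 113.5)² + (y + 92.1)² = 218.14².
Subtracting pairs of circle equations eliminates x²+y² and gives linear equations (the radical axes):
199.0 x + 368.8 y = -29920.36
387.4 x − 74.0 y = -34803.98
Solving the 2×2 system: x ≈ -95.5, y ≈ -29.6 km.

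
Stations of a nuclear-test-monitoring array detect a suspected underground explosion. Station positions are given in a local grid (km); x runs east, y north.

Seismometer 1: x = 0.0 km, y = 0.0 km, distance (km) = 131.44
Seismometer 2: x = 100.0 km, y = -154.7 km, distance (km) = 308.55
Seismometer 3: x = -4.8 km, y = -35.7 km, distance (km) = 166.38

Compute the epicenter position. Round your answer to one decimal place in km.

Circle about each station: x² + y² = 131.44²; (x − 100.0)² + (y + 154.7)² = 308.55²; (x + 4.8)² + (y + 35.7)² = 166.38².
Subtracting the Seismometer 1 equation from the Seismometer 2 and Seismometer 3 equations removes the quadratic terms:
200.0 x − 309.4 y = -43994.54
-9.6 x − 71.4 y = -9108.30
Solving the 2×2 system: x ≈ -18.7, y ≈ 130.1 km.
Check against Seismometer 1 (with the unrounded x, y): √(x²+y²) = 131.43 ≈ 131.44 km. ✓

-18.7 km east, 130.1 km north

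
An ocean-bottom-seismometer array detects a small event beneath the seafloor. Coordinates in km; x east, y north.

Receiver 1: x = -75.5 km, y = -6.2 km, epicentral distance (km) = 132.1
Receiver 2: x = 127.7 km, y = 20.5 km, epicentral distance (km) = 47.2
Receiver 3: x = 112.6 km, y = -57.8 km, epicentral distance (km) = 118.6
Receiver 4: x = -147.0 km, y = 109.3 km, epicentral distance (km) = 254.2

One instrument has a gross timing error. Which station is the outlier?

Receiver 1

Solve using three stations at a time. Using Receiver 2, Receiver 3, Receiver 4 (subtract circle equations pairwise → linear system) gives (x, y) ≈ (102.4, 60.4).
Distances from that point to each station vs reported:
  Receiver 1: calculated 190.0 vs reported 132.1 → residual 57.9 km
  Receiver 2: calculated 47.2 vs reported 47.2 → residual 0.0 km
  Receiver 3: calculated 118.6 vs reported 118.6 → residual 0.0 km
  Receiver 4: calculated 254.2 vs reported 254.2 → residual 0.0 km
Receiver 2, Receiver 3, Receiver 4 are mutually consistent (residuals ≈ 0); Receiver 1 is off by 57.9 km.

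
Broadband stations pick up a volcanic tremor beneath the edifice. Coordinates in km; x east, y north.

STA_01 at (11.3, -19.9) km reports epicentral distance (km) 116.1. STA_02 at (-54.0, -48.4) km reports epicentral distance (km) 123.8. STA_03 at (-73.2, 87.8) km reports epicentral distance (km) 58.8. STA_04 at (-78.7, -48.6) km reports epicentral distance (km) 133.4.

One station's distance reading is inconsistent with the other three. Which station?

STA_01

Solve using three stations at a time. Using STA_02, STA_03, STA_04 (subtract circle equations pairwise → linear system) gives (x, y) ≈ (-17.3, 69.8).
Distances from that point to each station vs reported:
  STA_01: calculated 94.2 vs reported 116.1 → residual 21.9 km
  STA_02: calculated 123.8 vs reported 123.8 → residual 0.0 km
  STA_03: calculated 58.7 vs reported 58.8 → residual 0.1 km
  STA_04: calculated 133.4 vs reported 133.4 → residual 0.0 km
STA_02, STA_03, STA_04 are mutually consistent (residuals ≈ 0); STA_01 is off by 21.9 km.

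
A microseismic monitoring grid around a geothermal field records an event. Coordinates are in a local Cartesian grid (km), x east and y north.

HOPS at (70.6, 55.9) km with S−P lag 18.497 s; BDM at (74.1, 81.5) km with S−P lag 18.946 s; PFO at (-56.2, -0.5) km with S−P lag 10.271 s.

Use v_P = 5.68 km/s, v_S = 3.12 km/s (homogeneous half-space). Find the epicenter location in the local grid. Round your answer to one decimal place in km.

-56.6 km east, 70.6 km north

Distance from S−P lag: d = Δt · v_P v_S / (v_P − v_S) = Δt · (5.68·3.12)/(5.68−3.12) ≈ 6.9225·Δt.
So d_HOPS = 128.05, d_BDM = 131.15, d_PFO = 71.10 km.
Circle about each station: (x − 70.6)² + (y − 55.9)² = 128.05²; (x − 74.1)² + (y − 81.5)² = 131.15²; (x + 56.2)² + (y + 0.5)² = 71.10².
Subtracting pairs of circle equations eliminates x²+y² and gives linear equations (the radical axes):
7.0 x + 51.2 y = 3220.37
-253.6 x − 112.8 y = 6391.11
Solving the 2×2 system: x ≈ -56.6, y ≈ 70.6 km.
Check against HOPS (with the unrounded x, y): √((x − 70.6)²+(y − 55.9)²) = 128.07 ≈ 128.05 km. ✓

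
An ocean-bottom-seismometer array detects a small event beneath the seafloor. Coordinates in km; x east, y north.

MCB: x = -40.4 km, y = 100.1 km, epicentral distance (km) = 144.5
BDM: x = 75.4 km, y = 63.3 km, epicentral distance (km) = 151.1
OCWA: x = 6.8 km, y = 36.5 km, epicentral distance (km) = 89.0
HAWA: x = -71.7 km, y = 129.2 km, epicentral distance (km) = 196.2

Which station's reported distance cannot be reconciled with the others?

HAWA

Solve using three stations at a time. Using MCB, BDM, OCWA (subtract circle equations pairwise → linear system) gives (x, y) ≈ (-30.9, -44.0).
Distances from that point to each station vs reported:
  MCB: calculated 144.4 vs reported 144.5 → residual 0.1 km
  BDM: calculated 151.0 vs reported 151.1 → residual 0.1 km
  OCWA: calculated 88.9 vs reported 89.0 → residual 0.1 km
  HAWA: calculated 178.0 vs reported 196.2 → residual 18.2 km
MCB, BDM, OCWA are mutually consistent (residuals ≈ 0); HAWA is off by 18.2 km.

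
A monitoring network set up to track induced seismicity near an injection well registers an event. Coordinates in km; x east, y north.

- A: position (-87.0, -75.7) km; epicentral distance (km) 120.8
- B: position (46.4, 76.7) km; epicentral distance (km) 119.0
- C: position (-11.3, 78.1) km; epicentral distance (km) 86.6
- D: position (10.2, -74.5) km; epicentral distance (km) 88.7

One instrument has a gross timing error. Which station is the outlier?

Solve using three stations at a time. Using B, C, D (subtract circle equations pairwise → linear system) gives (x, y) ≈ (-42.1, -2.9).
Distances from that point to each station vs reported:
  A: calculated 85.6 vs reported 120.8 → residual 35.2 km
  B: calculated 119.0 vs reported 119.0 → residual 0.0 km
  C: calculated 86.6 vs reported 86.6 → residual 0.0 km
  D: calculated 88.7 vs reported 88.7 → residual 0.0 km
B, C, D are mutually consistent (residuals ≈ 0); A is off by 35.2 km.

A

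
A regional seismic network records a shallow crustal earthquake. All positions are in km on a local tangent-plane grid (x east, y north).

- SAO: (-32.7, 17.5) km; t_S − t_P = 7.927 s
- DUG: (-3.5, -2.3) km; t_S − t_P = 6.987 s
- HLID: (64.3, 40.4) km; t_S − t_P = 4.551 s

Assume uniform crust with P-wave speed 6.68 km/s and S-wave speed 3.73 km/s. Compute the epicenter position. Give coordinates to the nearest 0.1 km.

26.7 km east, 48.4 km north

Distance from S−P lag: d = Δt · v_P v_S / (v_P − v_S) = Δt · (6.68·3.73)/(6.68−3.73) ≈ 8.4462·Δt.
So d_SAO = 66.95, d_DUG = 59.01, d_HLID = 38.44 km.
Circle about each station: (x + 32.7)² + (y − 17.5)² = 66.95²; (x + 3.5)² + (y + 2.3)² = 59.01²; (x − 64.3)² + (y − 40.4)² = 38.44².
Subtracting the SAO equation from the DUG and HLID equations removes the quadratic terms:
58.4 x − 39.6 y = -357.88
194.0 x + 45.8 y = 7395.78
Solving the 2×2 system: x ≈ 26.7, y ≈ 48.4 km.
Check against SAO (with the unrounded x, y): √((x + 32.7)²+(y − 17.5)²) = 66.95 ≈ 66.95 km. ✓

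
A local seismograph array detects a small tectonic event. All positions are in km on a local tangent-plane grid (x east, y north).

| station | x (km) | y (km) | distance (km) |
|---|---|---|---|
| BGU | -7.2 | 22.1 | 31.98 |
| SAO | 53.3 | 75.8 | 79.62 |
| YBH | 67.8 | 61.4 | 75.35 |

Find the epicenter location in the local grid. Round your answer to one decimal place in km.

x ≈ 19.1 km, y ≈ 3.9 km

Circle about each station: (x + 7.2)² + (y − 22.1)² = 31.98²; (x − 53.3)² + (y − 75.8)² = 79.62²; (x − 67.8)² + (y − 61.4)² = 75.35².
Subtracting the BGU equation from the SAO and YBH equations removes the quadratic terms:
121.0 x + 107.4 y = 2729.66
150.0 x + 78.6 y = 3171.65
Solving the 2×2 system: x ≈ 19.1, y ≈ 3.9 km.
Check against BGU (with the unrounded x, y): √((x + 7.2)²+(y − 22.1)²) = 31.99 ≈ 31.98 km. ✓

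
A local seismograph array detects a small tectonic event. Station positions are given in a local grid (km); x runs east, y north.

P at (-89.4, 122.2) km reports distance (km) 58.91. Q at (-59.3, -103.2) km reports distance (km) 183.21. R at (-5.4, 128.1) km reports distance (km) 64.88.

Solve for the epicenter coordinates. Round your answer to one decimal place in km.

Circle about each station: (x + 89.4)² + (y − 122.2)² = 58.91²; (x + 59.3)² + (y + 103.2)² = 183.21²; (x + 5.4)² + (y − 128.1)² = 64.88².
Subtracting pairs of circle equations eliminates x²+y² and gives linear equations (the radical axes):
60.2 x − 450.8 y = -38853.99
168.0 x + 11.8 y = -7225.46
Solving the 2×2 system: x ≈ -48.6, y ≈ 79.7 km.
Check against P (with the unrounded x, y): √((x + 89.4)²+(y − 122.2)²) = 58.91 ≈ 58.91 km. ✓

-48.6 km east, 79.7 km north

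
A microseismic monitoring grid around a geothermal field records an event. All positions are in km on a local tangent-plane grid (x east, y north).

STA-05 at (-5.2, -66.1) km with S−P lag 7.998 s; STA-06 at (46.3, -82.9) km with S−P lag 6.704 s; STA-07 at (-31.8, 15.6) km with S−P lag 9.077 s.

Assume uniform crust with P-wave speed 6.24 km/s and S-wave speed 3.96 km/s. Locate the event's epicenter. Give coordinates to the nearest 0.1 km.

(62.6, -12.1)

Distance from S−P lag: d = Δt · v_P v_S / (v_P − v_S) = Δt · (6.24·3.96)/(6.24−3.96) ≈ 10.8379·Δt.
So d_STA-05 = 86.68, d_STA-06 = 72.66, d_STA-07 = 98.38 km.
Circle about each station: (x + 5.2)² + (y + 66.1)² = 86.68²; (x − 46.3)² + (y + 82.9)² = 72.66²; (x + 31.8)² + (y − 15.6)² = 98.38².
Subtracting the STA-05 equation from the STA-06 and STA-07 equations removes the quadratic terms:
103.0 x − 33.6 y = 6853.80
-53.2 x + 163.4 y = -5306.85
Solving the 2×2 system: x ≈ 62.6, y ≈ -12.1 km.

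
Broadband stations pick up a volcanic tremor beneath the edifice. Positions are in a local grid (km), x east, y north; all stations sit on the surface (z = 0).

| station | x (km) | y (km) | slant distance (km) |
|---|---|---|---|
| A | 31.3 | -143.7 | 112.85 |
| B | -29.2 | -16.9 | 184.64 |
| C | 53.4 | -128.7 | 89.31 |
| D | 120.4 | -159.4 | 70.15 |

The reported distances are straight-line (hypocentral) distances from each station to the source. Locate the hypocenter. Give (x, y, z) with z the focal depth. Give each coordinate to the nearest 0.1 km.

Each station gives a sphere (x−x_i)² + (y−y_i)² + z² = d_i² (stations at z=0).
Subtracting the A sphere from B and C: z² cancels, leaving linear equations in x and y:
-121.0 x + 253.6 y = -41847.94
44.2 x + 30.0 y = 2544.72
Solving: x ≈ 128.092, y ≈ -103.899 km (keep extra digits for the depth step; rounded: 128.1, -103.9).
Then from the A sphere: z² = 112.85² − (x − 31.3)² − (y + 143.7)² with x = 128.092, y = -103.899, so z ≈ 42.217 ≈ 42.2 km.
Check against D (with the unrounded solution): distance 70.16 ≈ 70.15 km. ✓

x ≈ 128.1 km, y ≈ -103.9 km, depth ≈ 42.2 km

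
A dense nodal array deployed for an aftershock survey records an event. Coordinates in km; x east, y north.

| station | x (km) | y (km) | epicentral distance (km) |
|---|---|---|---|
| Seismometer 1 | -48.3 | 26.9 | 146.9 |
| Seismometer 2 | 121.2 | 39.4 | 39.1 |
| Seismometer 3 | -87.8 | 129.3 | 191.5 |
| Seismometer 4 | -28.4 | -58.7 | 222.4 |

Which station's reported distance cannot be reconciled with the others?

Solve using three stations at a time. Using Seismometer 1, Seismometer 2, Seismometer 3 (subtract circle equations pairwise → linear system) gives (x, y) ≈ (93.1, 66.6).
Distances from that point to each station vs reported:
  Seismometer 1: calculated 146.9 vs reported 146.9 → residual 0.0 km
  Seismometer 2: calculated 39.1 vs reported 39.1 → residual 0.0 km
  Seismometer 3: calculated 191.5 vs reported 191.5 → residual 0.0 km
  Seismometer 4: calculated 174.5 vs reported 222.4 → residual 47.9 km
Seismometer 1, Seismometer 2, Seismometer 3 are mutually consistent (residuals ≈ 0); Seismometer 4 is off by 47.9 km.

Seismometer 4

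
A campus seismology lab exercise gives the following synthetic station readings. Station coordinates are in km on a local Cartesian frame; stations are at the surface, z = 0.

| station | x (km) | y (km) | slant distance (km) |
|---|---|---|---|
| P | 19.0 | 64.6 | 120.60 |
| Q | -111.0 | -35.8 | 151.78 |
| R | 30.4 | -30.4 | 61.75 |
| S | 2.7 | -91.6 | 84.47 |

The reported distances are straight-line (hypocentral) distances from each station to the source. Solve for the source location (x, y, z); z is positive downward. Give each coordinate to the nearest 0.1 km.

x ≈ 27.9 km, y ≈ -39.0 km, depth ≈ 61.1 km

Each station gives a sphere (x−x_i)² + (y−y_i)² + z² = d_i² (stations at z=0).
Subtracting the P sphere from Q and R: z² cancels, leaving linear equations in x and y:
-260.0 x − 200.8 y = 575.67
22.8 x − 190.0 y = 8045.46
Solving: x ≈ 27.903, y ≈ -38.996 km (keep extra digits for the depth step; rounded: 27.9, -39.0).
Then from the P sphere: z² = 120.60² − (x − 19.0)² − (y − 64.6)² with x = 27.903, y = -38.996, so z ≈ 61.098 ≈ 61.1 km.
Check against S (with the unrounded solution): distance 84.47 ≈ 84.47 km. ✓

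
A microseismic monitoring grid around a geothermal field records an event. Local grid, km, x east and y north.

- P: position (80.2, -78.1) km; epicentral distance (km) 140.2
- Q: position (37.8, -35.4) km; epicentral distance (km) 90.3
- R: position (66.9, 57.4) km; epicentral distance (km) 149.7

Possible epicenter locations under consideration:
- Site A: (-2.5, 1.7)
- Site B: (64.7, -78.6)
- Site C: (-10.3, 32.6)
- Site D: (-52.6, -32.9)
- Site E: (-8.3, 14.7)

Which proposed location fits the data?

Site D

For each candidate, compare |candidate − station| to the reported distance:
Site A: residuals P 25.3, Q 35.5, R 60.7 → max 60.7 km
Site B: residuals P 124.7, Q 39.4, R 13.7 → max 124.7 km
Site C: residuals P 2.8, Q 7.0, R 68.6 → max 68.6 km
Site D: residuals P 0.1, Q 0.1, R 0.1 → max 0.1 km
Site E: residuals P 12.0, Q 22.2, R 63.2 → max 63.2 km
Only Site D has all residuals ≈ 0.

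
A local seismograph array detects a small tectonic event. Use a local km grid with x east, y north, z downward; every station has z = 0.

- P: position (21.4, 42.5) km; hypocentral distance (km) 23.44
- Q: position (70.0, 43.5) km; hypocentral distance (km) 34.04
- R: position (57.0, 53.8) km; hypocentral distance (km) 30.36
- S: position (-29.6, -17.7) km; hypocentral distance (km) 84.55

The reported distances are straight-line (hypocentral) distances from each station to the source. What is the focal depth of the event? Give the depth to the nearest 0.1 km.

z ≈ 7.8 km

Each station gives a sphere (x−x_i)² + (y−y_i)² + z² = d_i² (stations at z=0).
Subtracting the P sphere from Q and R: z² cancels, leaving linear equations in x and y:
97.2 x + 2.0 y = 3918.75
71.2 x + 22.6 y = 3506.93
Solving: x ≈ 39.697, y ≈ 30.112 km (keep extra digits for the depth step; rounded: 39.7, 30.1).
Then from the P sphere: z² = 23.44² − (x − 21.4)² − (y − 42.5)² with x = 39.697, y = 30.112, so z ≈ 7.822 ≈ 7.8 km.
Check against S (with the unrounded solution): distance 84.55 ≈ 84.55 km. ✓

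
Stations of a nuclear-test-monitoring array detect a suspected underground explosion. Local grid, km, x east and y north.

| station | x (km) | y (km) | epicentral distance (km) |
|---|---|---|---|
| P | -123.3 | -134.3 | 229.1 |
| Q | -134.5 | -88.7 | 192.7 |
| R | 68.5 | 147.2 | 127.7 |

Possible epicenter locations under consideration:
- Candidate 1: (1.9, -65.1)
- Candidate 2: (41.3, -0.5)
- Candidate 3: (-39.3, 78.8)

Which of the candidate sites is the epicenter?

Candidate 3

For each candidate, compare |candidate − station| to the reported distance:
Candidate 1: residuals P 86.0, Q 54.3, R 94.8 → max 94.8 km
Candidate 2: residuals P 17.0, Q 4.0, R 22.5 → max 22.5 km
Candidate 3: residuals P 0.0, Q 0.0, R 0.0 → max 0.0 km
Only Candidate 3 has all residuals ≈ 0.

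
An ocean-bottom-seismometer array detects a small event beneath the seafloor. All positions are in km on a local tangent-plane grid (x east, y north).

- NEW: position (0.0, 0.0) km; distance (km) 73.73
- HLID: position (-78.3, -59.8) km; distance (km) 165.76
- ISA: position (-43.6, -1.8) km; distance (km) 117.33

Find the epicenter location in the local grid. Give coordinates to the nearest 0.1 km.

Circle about each station: x² + y² = 73.73²; (x + 78.3)² + (y + 59.8)² = 165.76²; (x + 43.6)² + (y + 1.8)² = 117.33².
Subtracting the NEW equation from the HLID and ISA equations removes the quadratic terms:
-156.6 x − 119.6 y = -12333.33
-87.2 x − 3.6 y = -6426.02
Solving the 2×2 system: x ≈ 73.4, y ≈ 7.0 km.

73.4 km east, 7.0 km north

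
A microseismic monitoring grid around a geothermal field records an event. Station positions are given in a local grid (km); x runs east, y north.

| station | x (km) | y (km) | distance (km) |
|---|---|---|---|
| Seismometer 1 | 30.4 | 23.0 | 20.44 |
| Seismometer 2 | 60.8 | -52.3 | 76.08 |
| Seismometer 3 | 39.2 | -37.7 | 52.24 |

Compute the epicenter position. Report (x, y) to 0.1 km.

Circle about each station: (x − 30.4)² + (y − 23.0)² = 20.44²; (x − 60.8)² + (y + 52.3)² = 76.08²; (x − 39.2)² + (y + 37.7)² = 52.24².
Subtracting pairs of circle equations eliminates x²+y² and gives linear equations (the radical axes):
60.8 x − 150.6 y = -391.60
17.6 x − 121.4 y = -806.45
Solving the 2×2 system: x ≈ 15.6, y ≈ 8.9 km.

(15.6, 8.9)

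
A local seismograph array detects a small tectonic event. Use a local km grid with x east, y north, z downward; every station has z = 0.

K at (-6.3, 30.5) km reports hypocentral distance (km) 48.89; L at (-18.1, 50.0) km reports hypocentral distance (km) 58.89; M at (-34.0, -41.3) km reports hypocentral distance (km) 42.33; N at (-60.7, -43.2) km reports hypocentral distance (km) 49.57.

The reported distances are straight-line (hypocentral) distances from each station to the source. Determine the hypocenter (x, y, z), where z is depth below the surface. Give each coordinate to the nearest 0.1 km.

x ≈ -37.7 km, y ≈ -2.8 km, depth ≈ 17.2 km

Each station gives a sphere (x−x_i)² + (y−y_i)² + z² = d_i² (stations at z=0).
Subtracting the K sphere from L and M: z² cancels, leaving linear equations in x and y:
-23.6 x + 39.0 y = 779.87
-55.4 x − 143.6 y = 2490.15
Solving: x ≈ -37.680, y ≈ -2.804 km (keep extra digits for the depth step; rounded: -37.7, -2.8).
Then from the K sphere: z² = 48.89² − (x + 6.3)² − (y − 30.5)² with x = -37.680, y = -2.804, so z ≈ 17.215 ≈ 17.2 km.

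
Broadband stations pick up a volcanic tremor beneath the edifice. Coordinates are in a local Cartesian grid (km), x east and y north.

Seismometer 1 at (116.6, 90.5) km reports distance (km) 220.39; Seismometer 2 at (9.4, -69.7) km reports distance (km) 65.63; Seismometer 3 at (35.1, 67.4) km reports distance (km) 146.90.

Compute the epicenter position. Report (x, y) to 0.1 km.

Circle about each station: (x − 116.6)² + (y − 90.5)² = 220.39²; (x − 9.4)² + (y + 69.7)² = 65.63²; (x − 35.1)² + (y − 67.4)² = 146.90².
Subtracting the Seismometer 1 equation from the Seismometer 2 and Seismometer 3 equations removes the quadratic terms:
-214.4 x − 320.4 y = 27425.10
-163.0 x − 46.2 y = 10981.10
Solving the 2×2 system: x ≈ -53.2, y ≈ -50.0 km.
Check against Seismometer 1 (with the unrounded x, y): √((x − 116.6)²+(y − 90.5)²) = 220.39 ≈ 220.39 km. ✓

x ≈ -53.2 km, y ≈ -50.0 km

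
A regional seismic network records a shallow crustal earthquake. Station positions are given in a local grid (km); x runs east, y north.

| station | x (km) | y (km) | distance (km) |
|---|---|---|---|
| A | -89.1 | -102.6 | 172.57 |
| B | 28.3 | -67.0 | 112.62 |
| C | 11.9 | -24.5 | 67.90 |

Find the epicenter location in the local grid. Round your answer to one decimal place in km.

3.7 km east, 42.9 km north

Circle about each station: (x + 89.1)² + (y + 102.6)² = 172.57²; (x − 28.3)² + (y + 67.0)² = 112.62²; (x − 11.9)² + (y + 24.5)² = 67.90².
Subtracting pairs of circle equations eliminates x²+y² and gives linear equations (the radical axes):
234.8 x + 71.2 y = 3921.46
202.0 x + 156.2 y = 7446.28
Solving the 2×2 system: x ≈ 3.7, y ≈ 42.9 km.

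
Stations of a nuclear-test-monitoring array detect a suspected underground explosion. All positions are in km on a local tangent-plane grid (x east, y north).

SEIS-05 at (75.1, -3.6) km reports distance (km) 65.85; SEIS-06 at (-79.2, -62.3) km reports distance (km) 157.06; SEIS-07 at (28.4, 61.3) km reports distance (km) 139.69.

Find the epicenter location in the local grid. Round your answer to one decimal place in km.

Circle about each station: (x − 75.1)² + (y + 3.6)² = 65.85²; (x + 79.2)² + (y + 62.3)² = 157.06²; (x − 28.4)² + (y − 61.3)² = 139.69².
Subtracting the SEIS-05 equation from the SEIS-06 and SEIS-07 equations removes the quadratic terms:
-308.6 x − 117.4 y = -15830.66
-93.4 x + 129.8 y = -16265.79
Solving the 2×2 system: x ≈ 77.7, y ≈ -69.4 km.

(77.7, -69.4)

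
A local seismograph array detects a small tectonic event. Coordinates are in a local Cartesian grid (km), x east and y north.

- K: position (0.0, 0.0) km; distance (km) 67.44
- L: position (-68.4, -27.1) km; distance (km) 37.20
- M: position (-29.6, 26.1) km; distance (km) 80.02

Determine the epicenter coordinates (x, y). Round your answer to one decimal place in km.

Circle about each station: x² + y² = 67.44²; (x + 68.4)² + (y + 27.1)² = 37.20²; (x + 29.6)² + (y − 26.1)² = 80.02².
Subtracting pairs of circle equations eliminates x²+y² and gives linear equations (the radical axes):
-136.8 x − 54.2 y = 8577.28
-59.2 x + 52.2 y = -297.68
Solving the 2×2 system: x ≈ -41.7, y ≈ -53.0 km.

x ≈ -41.7 km, y ≈ -53.0 km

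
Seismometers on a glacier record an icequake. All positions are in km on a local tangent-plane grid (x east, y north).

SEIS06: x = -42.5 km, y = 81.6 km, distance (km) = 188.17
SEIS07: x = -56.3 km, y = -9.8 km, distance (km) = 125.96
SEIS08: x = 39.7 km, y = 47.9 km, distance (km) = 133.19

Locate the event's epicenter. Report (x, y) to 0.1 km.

Circle about each station: (x + 42.5)² + (y − 81.6)² = 188.17²; (x + 56.3)² + (y + 9.8)² = 125.96²; (x − 39.7)² + (y − 47.9)² = 133.19².
Subtracting the SEIS06 equation from the SEIS07 and SEIS08 equations removes the quadratic terms:
-27.6 x − 182.8 y = 14342.95
164.4 x − 67.4 y = 13074.06
Solving the 2×2 system: x ≈ 44.6, y ≈ -85.2 km.

x ≈ 44.6 km, y ≈ -85.2 km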